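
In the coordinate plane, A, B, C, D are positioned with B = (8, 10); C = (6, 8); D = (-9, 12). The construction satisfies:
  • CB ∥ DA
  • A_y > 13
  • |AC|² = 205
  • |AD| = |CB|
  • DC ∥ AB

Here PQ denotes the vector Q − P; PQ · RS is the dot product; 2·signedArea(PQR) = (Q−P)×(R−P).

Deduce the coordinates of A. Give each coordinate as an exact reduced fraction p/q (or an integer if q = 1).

A = (-7, 14)

1. A_x = -7  [DC ∥ AB ∩ CB ∥ DA]
2. A_y = 14  [DC ∥ AB ∩ CB ∥ DA]
   → A = (-7, 14)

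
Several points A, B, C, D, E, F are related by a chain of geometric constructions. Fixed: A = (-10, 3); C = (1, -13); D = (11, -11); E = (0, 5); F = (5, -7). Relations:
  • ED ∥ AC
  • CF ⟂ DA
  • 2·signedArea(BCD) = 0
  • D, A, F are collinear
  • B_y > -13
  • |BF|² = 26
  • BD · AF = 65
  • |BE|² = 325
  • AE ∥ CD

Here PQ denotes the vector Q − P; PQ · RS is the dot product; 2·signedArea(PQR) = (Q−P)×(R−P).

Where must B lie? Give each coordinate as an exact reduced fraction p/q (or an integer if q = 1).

B = (6, -12)

1. B_x = 6  [2·signedArea(BCD) = 0 ∩ BD · AF = 65]
2. B_y = -12  [2·signedArea(BCD) = 0 ∩ BD · AF = 65]
   → B = (6, -12)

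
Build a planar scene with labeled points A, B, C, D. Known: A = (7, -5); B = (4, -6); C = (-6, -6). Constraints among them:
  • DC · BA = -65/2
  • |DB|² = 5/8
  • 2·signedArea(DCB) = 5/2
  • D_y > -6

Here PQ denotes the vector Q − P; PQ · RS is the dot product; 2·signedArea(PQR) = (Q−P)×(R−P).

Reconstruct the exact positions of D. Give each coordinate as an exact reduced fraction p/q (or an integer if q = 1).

D = (19/4, -23/4)

1. D_x = 19/4  [2·signedArea(DCB) = 5/2 ∩ DC · BA = -65/2]
2. D_y = -23/4  [2·signedArea(DCB) = 5/2 ∩ DC · BA = -65/2]
   → D = (19/4, -23/4)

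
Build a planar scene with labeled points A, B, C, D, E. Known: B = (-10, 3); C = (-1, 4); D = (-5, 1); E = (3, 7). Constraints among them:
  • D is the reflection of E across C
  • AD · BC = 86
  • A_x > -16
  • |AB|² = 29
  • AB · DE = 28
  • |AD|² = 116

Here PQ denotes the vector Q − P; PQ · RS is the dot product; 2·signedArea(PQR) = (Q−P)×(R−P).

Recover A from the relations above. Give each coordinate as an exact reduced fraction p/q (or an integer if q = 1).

1. A_x = -15  [AD · BC = 86 ∩ AB · DE = 28]
2. A_y = 5  [AD · BC = 86 ∩ AB · DE = 28]
   → A = (-15, 5)

A = (-15, 5)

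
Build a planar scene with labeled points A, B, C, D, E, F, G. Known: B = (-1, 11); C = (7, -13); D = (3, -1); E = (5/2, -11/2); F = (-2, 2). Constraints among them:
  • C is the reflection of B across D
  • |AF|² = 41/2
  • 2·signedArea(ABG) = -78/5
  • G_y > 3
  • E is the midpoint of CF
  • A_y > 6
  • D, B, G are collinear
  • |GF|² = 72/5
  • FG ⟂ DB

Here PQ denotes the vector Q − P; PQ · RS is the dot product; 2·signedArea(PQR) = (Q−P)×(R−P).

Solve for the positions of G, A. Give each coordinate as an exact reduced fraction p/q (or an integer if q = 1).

A = (-3/2, 13/2)
G = (8/5, 16/5)

1. G_x = 8/5  [D, B, G are collinear ∩ FG ⟂ DB]
2. G_y = 16/5  [D, B, G are collinear ∩ FG ⟂ DB]
   → G = (8/5, 16/5)
3. A_x = -3/2  [line 39/5·x + 13/5·y + -26/5 = 0 ∩ |AF|² = 41/2]
4. A_y = 13/2  [line 39/5·x + 13/5·y + -26/5 = 0 ∩ |AF|² = 41/2]
   → A = (-3/2, 13/2)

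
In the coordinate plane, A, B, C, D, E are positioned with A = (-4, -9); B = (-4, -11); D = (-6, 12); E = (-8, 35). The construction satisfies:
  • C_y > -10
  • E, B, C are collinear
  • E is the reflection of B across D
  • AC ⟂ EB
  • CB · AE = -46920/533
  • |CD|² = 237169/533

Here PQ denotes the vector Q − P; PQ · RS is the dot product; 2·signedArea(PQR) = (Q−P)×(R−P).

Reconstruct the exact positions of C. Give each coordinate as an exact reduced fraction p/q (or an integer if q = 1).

1. C_x = -2224/533  [E, B, C are collinear ∩ AC ⟂ EB]
2. C_y = -4805/533  [E, B, C are collinear ∩ AC ⟂ EB]
   → C = (-2224/533, -4805/533)

C = (-2224/533, -4805/533)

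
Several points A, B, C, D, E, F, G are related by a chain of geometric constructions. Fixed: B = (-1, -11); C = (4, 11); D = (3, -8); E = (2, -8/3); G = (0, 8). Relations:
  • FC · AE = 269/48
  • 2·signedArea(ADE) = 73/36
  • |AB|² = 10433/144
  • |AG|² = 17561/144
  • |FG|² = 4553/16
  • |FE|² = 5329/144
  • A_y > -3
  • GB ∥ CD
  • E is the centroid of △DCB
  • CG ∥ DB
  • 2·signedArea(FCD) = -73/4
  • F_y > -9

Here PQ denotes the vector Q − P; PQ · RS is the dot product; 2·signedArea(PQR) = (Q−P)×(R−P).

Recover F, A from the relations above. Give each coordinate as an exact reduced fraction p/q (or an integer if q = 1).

A = (5/3, -35/12)
F = (2, -35/4)

1. A_x = 5/3  [line -16/3·x + -1·y + 215/36 = 0 ∩ |AB|² = 10433/144]
2. A_y = -35/12  [line -16/3·x + -1·y + 215/36 = 0 ∩ |AB|² = 10433/144]
   → A = (5/3, -35/12)
3. F_x = 2  [2·signedArea(FCD) = -73/4 ∩ FC · AE = 269/48]
4. F_y = -35/4  [2·signedArea(FCD) = -73/4 ∩ FC · AE = 269/48]
   → F = (2, -35/4)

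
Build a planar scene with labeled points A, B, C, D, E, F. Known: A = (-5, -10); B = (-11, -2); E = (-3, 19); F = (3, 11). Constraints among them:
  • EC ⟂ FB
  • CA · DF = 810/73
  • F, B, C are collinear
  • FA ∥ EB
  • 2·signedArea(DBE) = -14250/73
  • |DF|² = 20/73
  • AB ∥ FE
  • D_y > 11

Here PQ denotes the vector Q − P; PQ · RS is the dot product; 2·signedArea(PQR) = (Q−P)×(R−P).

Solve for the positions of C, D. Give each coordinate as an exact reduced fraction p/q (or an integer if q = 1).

C = (275/73, 855/73)
D = (247/73, 829/73)

1. C_x = 275/73  [F, B, C are collinear ∩ EC ⟂ FB]
2. C_y = 855/73  [F, B, C are collinear ∩ EC ⟂ FB]
   → C = (275/73, 855/73)
3. D_x = 247/73  [2·signedArea(DBE) = -14250/73 ∩ CA · DF = 810/73]
4. D_y = 829/73  [2·signedArea(DBE) = -14250/73 ∩ CA · DF = 810/73]
   → D = (247/73, 829/73)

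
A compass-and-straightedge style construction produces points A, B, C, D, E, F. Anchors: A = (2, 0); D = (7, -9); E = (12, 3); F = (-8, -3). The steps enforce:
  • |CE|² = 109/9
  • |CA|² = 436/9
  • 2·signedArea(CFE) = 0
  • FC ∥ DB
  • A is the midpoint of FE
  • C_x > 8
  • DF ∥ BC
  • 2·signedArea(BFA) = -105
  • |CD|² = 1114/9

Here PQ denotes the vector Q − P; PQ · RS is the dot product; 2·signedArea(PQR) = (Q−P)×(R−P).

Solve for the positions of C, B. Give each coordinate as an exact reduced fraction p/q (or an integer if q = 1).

B = (71/3, -4)
C = (26/3, 2)

1. C_x = 26/3  [line -6·x + 20·y + 12 = 0 ∩ |CA|² = 436/9]
2. C_y = 2  [line -6·x + 20·y + 12 = 0 ∩ |CA|² = 436/9]
   → C = (26/3, 2)
3. B_x = 71/3  [DF ∥ BC ∩ FC ∥ DB]
4. B_y = -4  [DF ∥ BC ∩ FC ∥ DB]
   → B = (71/3, -4)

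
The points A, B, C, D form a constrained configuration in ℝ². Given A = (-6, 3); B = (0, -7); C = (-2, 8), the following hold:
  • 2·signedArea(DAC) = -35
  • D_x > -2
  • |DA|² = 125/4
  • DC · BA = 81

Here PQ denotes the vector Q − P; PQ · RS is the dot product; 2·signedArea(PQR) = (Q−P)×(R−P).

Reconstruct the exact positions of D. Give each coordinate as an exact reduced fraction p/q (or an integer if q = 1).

D = (-1, 1/2)

1. D_x = -1  [DC · BA = 81 ∩ 2·signedArea(DAC) = -35]
2. D_y = 1/2  [DC · BA = 81 ∩ 2·signedArea(DAC) = -35]
   → D = (-1, 1/2)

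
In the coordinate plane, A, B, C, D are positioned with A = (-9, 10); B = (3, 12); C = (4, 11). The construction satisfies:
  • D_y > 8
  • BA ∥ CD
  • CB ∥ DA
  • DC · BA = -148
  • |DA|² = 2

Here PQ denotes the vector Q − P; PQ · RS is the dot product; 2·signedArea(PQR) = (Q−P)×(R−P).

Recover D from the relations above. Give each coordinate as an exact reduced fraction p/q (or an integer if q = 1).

D = (-8, 9)

1. D_x = -8  [CB ∥ DA ∩ BA ∥ CD]
2. D_y = 9  [CB ∥ DA ∩ BA ∥ CD]
   → D = (-8, 9)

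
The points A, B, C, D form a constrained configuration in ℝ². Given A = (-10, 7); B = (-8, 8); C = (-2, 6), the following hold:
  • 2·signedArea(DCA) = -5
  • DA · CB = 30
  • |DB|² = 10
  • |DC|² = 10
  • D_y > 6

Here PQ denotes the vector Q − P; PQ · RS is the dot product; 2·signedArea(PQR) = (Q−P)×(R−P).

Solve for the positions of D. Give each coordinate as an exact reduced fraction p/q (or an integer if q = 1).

1. D_x = -5  [2·signedArea(DCA) = -5 ∩ DA · CB = 30]
2. D_y = 7  [2·signedArea(DCA) = -5 ∩ DA · CB = 30]
   → D = (-5, 7)

D = (-5, 7)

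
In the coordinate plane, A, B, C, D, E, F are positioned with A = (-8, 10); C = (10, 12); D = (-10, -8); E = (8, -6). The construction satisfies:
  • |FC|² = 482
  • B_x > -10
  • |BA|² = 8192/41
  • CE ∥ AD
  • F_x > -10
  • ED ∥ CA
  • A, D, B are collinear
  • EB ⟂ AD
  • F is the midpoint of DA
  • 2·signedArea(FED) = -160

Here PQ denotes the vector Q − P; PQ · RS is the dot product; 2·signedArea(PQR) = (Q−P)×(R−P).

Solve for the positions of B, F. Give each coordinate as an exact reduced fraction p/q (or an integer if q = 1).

1. B_x = -392/41  [A, D, B are collinear ∩ EB ⟂ AD]
2. B_y = -166/41  [A, D, B are collinear ∩ EB ⟂ AD]
   → B = (-392/41, -166/41)
3. F_x = -9  [F is the midpoint of DA]
4. F_y = 1  [F is the midpoint of DA]
   → F = (-9, 1)

B = (-392/41, -166/41)
F = (-9, 1)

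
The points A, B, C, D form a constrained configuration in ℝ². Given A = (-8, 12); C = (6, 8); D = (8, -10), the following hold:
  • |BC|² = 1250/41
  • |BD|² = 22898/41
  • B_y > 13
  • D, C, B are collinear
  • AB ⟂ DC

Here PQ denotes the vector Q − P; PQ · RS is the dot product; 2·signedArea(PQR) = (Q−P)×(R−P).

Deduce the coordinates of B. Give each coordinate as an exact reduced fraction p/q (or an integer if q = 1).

1. B_x = 221/41  [D, C, B are collinear ∩ AB ⟂ DC]
2. B_y = 553/41  [D, C, B are collinear ∩ AB ⟂ DC]
   → B = (221/41, 553/41)

B = (221/41, 553/41)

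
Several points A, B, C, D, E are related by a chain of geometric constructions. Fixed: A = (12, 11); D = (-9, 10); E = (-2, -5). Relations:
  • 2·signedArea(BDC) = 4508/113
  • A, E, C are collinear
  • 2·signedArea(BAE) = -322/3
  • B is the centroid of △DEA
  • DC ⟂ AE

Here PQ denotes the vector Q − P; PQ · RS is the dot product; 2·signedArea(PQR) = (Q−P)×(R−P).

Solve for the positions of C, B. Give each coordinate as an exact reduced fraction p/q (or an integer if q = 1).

B = (1/3, 16/3)
C = (271/113, 3/113)

1. C_x = 271/113  [A, E, C are collinear ∩ DC ⟂ AE]
2. C_y = 3/113  [A, E, C are collinear ∩ DC ⟂ AE]
   → C = (271/113, 3/113)
3. B_x = 1/3  [B is the centroid of △DEA]
4. B_y = 16/3  [B is the centroid of △DEA]
   → B = (1/3, 16/3)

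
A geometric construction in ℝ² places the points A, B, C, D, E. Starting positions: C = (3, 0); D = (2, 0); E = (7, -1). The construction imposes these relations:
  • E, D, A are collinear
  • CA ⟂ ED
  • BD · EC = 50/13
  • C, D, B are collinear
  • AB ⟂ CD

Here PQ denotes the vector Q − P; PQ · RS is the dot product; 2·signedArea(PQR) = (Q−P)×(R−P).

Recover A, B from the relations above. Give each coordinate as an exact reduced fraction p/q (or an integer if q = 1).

A = (77/26, -5/26)
B = (77/26, 0)

1. A_x = 77/26  [E, D, A are collinear ∩ CA ⟂ ED]
2. A_y = -5/26  [E, D, A are collinear ∩ CA ⟂ ED]
   → A = (77/26, -5/26)
3. B_x = 77/26  [C, D, B are collinear ∩ AB ⟂ CD]
4. B_y = 0  [C, D, B are collinear ∩ AB ⟂ CD]
   → B = (77/26, 0)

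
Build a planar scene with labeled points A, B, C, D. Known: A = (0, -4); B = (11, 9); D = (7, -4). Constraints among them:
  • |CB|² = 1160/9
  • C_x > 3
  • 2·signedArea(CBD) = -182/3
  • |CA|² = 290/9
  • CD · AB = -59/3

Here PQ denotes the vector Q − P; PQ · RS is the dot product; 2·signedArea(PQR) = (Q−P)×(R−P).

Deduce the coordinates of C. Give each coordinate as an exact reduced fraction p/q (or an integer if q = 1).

C = (11/3, 1/3)

1. C_x = 11/3  [2·signedArea(CBD) = -182/3 ∩ CD · AB = -59/3]
2. C_y = 1/3  [2·signedArea(CBD) = -182/3 ∩ CD · AB = -59/3]
   → C = (11/3, 1/3)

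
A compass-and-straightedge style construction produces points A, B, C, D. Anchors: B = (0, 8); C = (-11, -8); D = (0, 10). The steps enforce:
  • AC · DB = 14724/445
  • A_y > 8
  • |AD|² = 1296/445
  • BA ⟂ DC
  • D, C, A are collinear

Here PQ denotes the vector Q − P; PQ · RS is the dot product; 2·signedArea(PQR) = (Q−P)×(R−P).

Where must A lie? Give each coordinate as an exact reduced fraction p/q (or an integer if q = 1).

A = (-396/445, 3802/445)

1. A_x = -396/445  [D, C, A are collinear ∩ BA ⟂ DC]
2. A_y = 3802/445  [D, C, A are collinear ∩ BA ⟂ DC]
   → A = (-396/445, 3802/445)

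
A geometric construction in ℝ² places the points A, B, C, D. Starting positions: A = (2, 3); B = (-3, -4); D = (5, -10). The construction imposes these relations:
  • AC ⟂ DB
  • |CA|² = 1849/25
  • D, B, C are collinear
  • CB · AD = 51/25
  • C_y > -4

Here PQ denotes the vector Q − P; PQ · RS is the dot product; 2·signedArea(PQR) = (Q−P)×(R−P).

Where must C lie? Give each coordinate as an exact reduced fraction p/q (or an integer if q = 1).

1. C_x = -79/25  [D, B, C are collinear ∩ AC ⟂ DB]
2. C_y = -97/25  [D, B, C are collinear ∩ AC ⟂ DB]
   → C = (-79/25, -97/25)

C = (-79/25, -97/25)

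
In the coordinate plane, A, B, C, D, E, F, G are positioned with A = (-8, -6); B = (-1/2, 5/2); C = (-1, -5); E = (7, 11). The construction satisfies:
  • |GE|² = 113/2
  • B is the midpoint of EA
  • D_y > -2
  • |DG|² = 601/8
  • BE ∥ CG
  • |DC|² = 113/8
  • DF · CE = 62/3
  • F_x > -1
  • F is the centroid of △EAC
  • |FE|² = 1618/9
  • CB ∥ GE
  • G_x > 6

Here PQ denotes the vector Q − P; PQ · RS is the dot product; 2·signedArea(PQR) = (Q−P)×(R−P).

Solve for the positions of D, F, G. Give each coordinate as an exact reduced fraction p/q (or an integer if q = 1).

1. F_x = -2/3  [F is the centroid of △EAC]
2. F_y = 0  [F is the centroid of △EAC]
   → F = (-2/3, 0)
3. G_x = 13/2  [CB ∥ GE ∩ BE ∥ CG]
4. G_y = 7/2  [CB ∥ GE ∩ BE ∥ CG]
   → G = (13/2, 7/2)
5. D_x = -3/4  [line -8·x + -16·y + -26 = 0 ∩ |DC|² = 113/8]
6. D_y = -5/4  [line -8·x + -16·y + -26 = 0 ∩ |DC|² = 113/8]
   → D = (-3/4, -5/4)

D = (-3/4, -5/4)
F = (-2/3, 0)
G = (13/2, 7/2)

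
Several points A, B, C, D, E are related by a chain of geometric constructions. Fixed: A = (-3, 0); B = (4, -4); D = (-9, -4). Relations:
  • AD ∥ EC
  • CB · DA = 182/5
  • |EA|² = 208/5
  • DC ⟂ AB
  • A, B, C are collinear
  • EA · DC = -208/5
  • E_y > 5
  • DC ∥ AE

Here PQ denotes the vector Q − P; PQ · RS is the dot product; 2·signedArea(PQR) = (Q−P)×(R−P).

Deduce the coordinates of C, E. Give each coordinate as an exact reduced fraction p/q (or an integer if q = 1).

C = (-29/5, 8/5)
E = (1/5, 28/5)

1. C_x = -29/5  [A, B, C are collinear ∩ DC ⟂ AB]
2. C_y = 8/5  [A, B, C are collinear ∩ DC ⟂ AB]
   → C = (-29/5, 8/5)
3. E_x = 1/5  [AD ∥ EC ∩ DC ∥ AE]
4. E_y = 28/5  [AD ∥ EC ∩ DC ∥ AE]
   → E = (1/5, 28/5)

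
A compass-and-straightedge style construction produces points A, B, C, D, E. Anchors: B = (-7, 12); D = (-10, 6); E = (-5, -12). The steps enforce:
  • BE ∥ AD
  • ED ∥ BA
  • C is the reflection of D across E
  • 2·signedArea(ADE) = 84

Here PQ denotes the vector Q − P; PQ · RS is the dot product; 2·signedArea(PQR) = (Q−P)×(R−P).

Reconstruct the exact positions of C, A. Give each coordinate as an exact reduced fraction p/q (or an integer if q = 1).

1. C_x = 0  [C is the reflection of D across E]
2. C_y = -30  [C is the reflection of D across E]
   → C = (0, -30)
3. A_x = -12  [BE ∥ AD ∩ ED ∥ BA]
4. A_y = 30  [BE ∥ AD ∩ ED ∥ BA]
   → A = (-12, 30)

A = (-12, 30)
C = (0, -30)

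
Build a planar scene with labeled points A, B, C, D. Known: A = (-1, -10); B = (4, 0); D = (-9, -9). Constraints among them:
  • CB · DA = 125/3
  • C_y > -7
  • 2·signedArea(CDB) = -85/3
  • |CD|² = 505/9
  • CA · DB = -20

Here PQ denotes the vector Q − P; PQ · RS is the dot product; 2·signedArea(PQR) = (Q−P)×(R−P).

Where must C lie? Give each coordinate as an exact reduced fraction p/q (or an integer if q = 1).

C = (-2, -19/3)

1. C_x = -2  [2·signedArea(CDB) = -85/3 ∩ CB · DA = 125/3]
2. C_y = -19/3  [2·signedArea(CDB) = -85/3 ∩ CB · DA = 125/3]
   → C = (-2, -19/3)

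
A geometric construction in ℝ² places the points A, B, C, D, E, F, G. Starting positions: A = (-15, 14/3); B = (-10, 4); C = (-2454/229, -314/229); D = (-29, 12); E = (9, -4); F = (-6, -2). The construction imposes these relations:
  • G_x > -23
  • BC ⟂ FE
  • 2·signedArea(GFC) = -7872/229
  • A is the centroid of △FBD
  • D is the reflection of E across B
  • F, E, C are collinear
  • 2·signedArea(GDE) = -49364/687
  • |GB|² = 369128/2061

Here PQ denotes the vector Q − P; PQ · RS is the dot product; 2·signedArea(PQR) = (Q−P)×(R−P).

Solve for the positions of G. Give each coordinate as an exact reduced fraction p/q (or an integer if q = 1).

1. G_x = -15736/687  [2·signedArea(GFC) = -7872/229 ∩ 2·signedArea(GDE) = -49364/687]
2. G_y = 5182/687  [2·signedArea(GFC) = -7872/229 ∩ 2·signedArea(GDE) = -49364/687]
   → G = (-15736/687, 5182/687)

G = (-15736/687, 5182/687)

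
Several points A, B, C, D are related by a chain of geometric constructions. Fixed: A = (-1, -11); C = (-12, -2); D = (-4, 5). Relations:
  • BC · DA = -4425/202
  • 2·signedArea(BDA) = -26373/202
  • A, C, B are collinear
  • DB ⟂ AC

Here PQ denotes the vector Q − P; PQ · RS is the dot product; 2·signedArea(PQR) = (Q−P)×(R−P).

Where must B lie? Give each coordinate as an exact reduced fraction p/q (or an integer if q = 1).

1. B_x = -2149/202  [A, C, B are collinear ∩ DB ⟂ AC]
2. B_y = -629/202  [A, C, B are collinear ∩ DB ⟂ AC]
   → B = (-2149/202, -629/202)

B = (-2149/202, -629/202)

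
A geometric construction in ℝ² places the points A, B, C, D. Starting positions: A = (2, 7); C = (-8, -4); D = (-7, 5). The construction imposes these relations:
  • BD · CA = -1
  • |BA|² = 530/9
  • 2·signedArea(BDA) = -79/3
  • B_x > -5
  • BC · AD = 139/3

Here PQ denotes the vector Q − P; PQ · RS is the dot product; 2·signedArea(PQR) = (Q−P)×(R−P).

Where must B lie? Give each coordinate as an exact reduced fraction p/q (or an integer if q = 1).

1. B_x = -13/3  [2·signedArea(BDA) = -79/3 ∩ BD · CA = -1]
2. B_y = 8/3  [2·signedArea(BDA) = -79/3 ∩ BD · CA = -1]
   → B = (-13/3, 8/3)

B = (-13/3, 8/3)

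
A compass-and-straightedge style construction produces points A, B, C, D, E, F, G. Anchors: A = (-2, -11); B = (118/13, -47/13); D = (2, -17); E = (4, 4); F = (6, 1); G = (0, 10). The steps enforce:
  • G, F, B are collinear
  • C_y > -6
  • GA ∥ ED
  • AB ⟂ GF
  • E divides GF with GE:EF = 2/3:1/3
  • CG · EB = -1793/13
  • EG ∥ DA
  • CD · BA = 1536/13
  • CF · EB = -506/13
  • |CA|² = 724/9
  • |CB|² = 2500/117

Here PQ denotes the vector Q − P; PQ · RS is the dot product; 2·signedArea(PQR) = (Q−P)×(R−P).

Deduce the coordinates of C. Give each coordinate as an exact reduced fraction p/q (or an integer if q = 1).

1. C_x = 14/3  [CG · EB = -1793/13 ∩ CD · BA = 1536/13]
2. C_y = -5  [CG · EB = -1793/13 ∩ CD · BA = 1536/13]
   → C = (14/3, -5)

C = (14/3, -5)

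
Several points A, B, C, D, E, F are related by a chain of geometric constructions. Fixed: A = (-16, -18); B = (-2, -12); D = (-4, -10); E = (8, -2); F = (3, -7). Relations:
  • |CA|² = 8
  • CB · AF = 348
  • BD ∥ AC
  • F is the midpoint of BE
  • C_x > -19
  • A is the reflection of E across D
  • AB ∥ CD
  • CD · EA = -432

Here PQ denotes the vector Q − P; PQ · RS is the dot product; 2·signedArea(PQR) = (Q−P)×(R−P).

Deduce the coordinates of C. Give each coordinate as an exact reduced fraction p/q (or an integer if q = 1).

C = (-18, -16)

1. C_x = -18  [AB ∥ CD ∩ BD ∥ AC]
2. C_y = -16  [AB ∥ CD ∩ BD ∥ AC]
   → C = (-18, -16)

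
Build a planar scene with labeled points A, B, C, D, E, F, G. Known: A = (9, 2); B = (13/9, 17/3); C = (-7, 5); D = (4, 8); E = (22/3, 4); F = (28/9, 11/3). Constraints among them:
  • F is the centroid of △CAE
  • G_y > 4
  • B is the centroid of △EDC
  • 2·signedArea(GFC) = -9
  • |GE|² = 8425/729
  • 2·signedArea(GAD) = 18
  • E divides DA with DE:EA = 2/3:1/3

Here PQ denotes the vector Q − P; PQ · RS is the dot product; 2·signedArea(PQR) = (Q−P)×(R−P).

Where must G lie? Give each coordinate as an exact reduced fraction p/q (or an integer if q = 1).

G = (107/27, 40/9)

1. G_x = 107/27  [2·signedArea(GFC) = -9 ∩ 2·signedArea(GAD) = 18]
2. G_y = 40/9  [2·signedArea(GFC) = -9 ∩ 2·signedArea(GAD) = 18]
   → G = (107/27, 40/9)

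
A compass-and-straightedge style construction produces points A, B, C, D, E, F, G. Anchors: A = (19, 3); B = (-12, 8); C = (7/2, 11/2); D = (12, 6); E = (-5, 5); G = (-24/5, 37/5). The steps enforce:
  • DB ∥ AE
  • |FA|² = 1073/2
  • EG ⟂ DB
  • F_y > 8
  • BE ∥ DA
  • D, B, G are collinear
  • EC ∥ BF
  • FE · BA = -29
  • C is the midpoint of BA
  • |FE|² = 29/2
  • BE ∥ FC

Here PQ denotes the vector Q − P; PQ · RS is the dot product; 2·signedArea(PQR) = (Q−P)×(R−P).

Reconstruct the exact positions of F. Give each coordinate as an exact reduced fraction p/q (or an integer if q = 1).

F = (-7/2, 17/2)

1. F_x = -7/2  [BE ∥ FC ∩ EC ∥ BF]
2. F_y = 17/2  [BE ∥ FC ∩ EC ∥ BF]
   → F = (-7/2, 17/2)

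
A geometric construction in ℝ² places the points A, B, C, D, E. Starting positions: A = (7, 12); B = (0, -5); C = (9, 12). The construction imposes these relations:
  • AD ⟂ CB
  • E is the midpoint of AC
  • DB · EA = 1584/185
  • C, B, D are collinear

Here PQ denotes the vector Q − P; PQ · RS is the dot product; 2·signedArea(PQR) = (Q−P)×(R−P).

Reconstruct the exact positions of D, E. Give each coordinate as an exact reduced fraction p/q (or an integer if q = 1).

D = (1584/185, 2067/185)
E = (8, 12)

1. D_x = 1584/185  [C, B, D are collinear ∩ AD ⟂ CB]
2. D_y = 2067/185  [C, B, D are collinear ∩ AD ⟂ CB]
   → D = (1584/185, 2067/185)
3. E_x = 8  [E is the midpoint of AC]
4. E_y = 12  [E is the midpoint of AC]
   → E = (8, 12)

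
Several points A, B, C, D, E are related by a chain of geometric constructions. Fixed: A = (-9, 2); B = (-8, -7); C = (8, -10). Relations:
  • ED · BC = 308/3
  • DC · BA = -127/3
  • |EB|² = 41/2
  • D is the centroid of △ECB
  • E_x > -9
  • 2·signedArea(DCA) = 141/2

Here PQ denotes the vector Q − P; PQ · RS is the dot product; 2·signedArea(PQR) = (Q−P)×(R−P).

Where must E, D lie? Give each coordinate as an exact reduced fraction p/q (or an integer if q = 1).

1. D_x = -17/6  [2·signedArea(DCA) = 141/2 ∩ DC · BA = -127/3]
2. D_y = -13/2  [2·signedArea(DCA) = 141/2 ∩ DC · BA = -127/3]
   → D = (-17/6, -13/2)
3. E_x = -17/2  [ED · BC = 308/3 ∩ D is the centroid of △ECB]
4. E_y = -5/2  [ED · BC = 308/3 ∩ D is the centroid of △ECB]
   → E = (-17/2, -5/2)

D = (-17/6, -13/2)
E = (-17/2, -5/2)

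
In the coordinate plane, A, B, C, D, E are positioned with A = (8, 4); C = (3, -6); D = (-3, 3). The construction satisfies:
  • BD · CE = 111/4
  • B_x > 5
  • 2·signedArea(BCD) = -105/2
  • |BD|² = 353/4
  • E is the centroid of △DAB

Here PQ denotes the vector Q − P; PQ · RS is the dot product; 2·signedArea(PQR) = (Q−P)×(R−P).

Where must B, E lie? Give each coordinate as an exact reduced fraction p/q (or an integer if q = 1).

1. B_x = 11/2  [line -9·x + -6·y + 87/2 = 0 ∩ |BD|² = 353/4]
2. B_y = -1  [line -9·x + -6·y + 87/2 = 0 ∩ |BD|² = 353/4]
   → B = (11/2, -1)
3. E_x = 7/2  [BD · CE = 111/4 ∩ E is the centroid of △DAB]
4. E_y = 2  [BD · CE = 111/4 ∩ E is the centroid of △DAB]
   → E = (7/2, 2)

B = (11/2, -1)
E = (7/2, 2)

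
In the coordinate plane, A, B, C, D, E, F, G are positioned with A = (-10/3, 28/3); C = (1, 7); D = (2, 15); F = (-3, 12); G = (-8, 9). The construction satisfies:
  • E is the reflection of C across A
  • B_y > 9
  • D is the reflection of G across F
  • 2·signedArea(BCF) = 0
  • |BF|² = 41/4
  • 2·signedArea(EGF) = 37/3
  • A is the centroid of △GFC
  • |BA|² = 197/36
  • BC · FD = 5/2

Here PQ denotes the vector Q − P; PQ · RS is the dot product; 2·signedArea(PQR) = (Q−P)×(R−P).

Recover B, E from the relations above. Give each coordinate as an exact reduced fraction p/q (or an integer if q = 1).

1. B_x = -1  [2·signedArea(BCF) = 0 ∩ BC · FD = 5/2]
2. B_y = 19/2  [2·signedArea(BCF) = 0 ∩ BC · FD = 5/2]
   → B = (-1, 19/2)
3. E_x = -23/3  [E is the reflection of C across A]
4. E_y = 35/3  [E is the reflection of C across A]
   → E = (-23/3, 35/3)

B = (-1, 19/2)
E = (-23/3, 35/3)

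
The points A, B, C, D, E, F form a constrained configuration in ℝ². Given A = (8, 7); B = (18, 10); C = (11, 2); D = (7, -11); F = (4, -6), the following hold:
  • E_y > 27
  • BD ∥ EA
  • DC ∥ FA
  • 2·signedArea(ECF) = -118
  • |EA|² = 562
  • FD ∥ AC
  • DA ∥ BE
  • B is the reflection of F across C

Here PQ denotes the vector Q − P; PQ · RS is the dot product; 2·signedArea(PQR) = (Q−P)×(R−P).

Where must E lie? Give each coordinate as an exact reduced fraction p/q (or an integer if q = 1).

E = (19, 28)

1. E_x = 19  [BD ∥ EA ∩ DA ∥ BE]
2. E_y = 28  [BD ∥ EA ∩ DA ∥ BE]
   → E = (19, 28)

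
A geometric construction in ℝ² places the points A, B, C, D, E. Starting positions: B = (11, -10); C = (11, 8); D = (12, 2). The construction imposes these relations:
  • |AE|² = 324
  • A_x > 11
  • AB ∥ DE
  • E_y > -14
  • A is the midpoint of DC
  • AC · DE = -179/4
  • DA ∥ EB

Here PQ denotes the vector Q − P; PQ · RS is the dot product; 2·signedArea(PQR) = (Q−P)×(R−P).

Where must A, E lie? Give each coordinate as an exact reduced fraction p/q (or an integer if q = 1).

1. A_x = 23/2  [A is the midpoint of DC]
2. A_y = 5  [A is the midpoint of DC]
   → A = (23/2, 5)
3. E_x = 23/2  [DA ∥ EB ∩ AB ∥ DE]
4. E_y = -13  [DA ∥ EB ∩ AB ∥ DE]
   → E = (23/2, -13)

A = (23/2, 5)
E = (23/2, -13)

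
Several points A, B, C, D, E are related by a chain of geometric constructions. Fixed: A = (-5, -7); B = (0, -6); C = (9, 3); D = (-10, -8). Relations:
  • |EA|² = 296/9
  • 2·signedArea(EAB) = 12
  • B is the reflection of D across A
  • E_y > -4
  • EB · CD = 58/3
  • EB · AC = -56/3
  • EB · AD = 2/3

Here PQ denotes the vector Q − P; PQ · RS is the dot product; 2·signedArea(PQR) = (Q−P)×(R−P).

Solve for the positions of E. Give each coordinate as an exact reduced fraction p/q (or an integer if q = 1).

E = (-1/3, -11/3)

1. E_x = -1/3  [EB · AD = 2/3 ∩ EB · CD = 58/3]
2. E_y = -11/3  [EB · AD = 2/3 ∩ EB · CD = 58/3]
   → E = (-1/3, -11/3)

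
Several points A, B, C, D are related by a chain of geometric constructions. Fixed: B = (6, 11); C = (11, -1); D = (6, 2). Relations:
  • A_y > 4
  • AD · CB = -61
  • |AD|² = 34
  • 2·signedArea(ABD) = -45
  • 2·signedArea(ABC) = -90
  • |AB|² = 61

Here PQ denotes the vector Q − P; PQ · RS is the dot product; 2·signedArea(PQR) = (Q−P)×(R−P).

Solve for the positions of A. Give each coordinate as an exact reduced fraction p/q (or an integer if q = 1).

A = (1, 5)

1. A_x = 1  [2·signedArea(ABD) = -45 ∩ 2·signedArea(ABC) = -90]
2. A_y = 5  [2·signedArea(ABD) = -45 ∩ 2·signedArea(ABC) = -90]
   → A = (1, 5)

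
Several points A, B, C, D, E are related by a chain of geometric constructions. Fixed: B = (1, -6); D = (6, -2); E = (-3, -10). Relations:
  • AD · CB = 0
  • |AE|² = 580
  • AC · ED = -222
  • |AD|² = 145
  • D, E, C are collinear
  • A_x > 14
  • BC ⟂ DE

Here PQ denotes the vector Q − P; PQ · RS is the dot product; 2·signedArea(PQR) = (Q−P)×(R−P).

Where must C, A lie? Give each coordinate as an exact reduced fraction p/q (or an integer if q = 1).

1. C_x = 177/145  [D, E, C are collinear ∩ BC ⟂ DE]
2. C_y = -906/145  [D, E, C are collinear ∩ BC ⟂ DE]
   → C = (177/145, -906/145)
3. A_x = 15  [AD · CB = 0 ∩ AC · ED = -222]
4. A_y = 6  [AD · CB = 0 ∩ AC · ED = -222]
   → A = (15, 6)

A = (15, 6)
C = (177/145, -906/145)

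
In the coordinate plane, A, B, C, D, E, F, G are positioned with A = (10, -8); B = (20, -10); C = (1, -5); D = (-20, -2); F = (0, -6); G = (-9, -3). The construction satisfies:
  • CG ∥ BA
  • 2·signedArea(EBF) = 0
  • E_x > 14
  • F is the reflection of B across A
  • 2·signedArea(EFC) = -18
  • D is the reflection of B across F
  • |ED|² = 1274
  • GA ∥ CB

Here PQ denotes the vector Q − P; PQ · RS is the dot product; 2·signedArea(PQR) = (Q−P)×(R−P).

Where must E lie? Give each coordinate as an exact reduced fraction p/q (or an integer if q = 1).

E = (15, -9)

1. E_x = 15  [2·signedArea(EBF) = 0 ∩ 2·signedArea(EFC) = -18]
2. E_y = -9  [2·signedArea(EBF) = 0 ∩ 2·signedArea(EFC) = -18]
   → E = (15, -9)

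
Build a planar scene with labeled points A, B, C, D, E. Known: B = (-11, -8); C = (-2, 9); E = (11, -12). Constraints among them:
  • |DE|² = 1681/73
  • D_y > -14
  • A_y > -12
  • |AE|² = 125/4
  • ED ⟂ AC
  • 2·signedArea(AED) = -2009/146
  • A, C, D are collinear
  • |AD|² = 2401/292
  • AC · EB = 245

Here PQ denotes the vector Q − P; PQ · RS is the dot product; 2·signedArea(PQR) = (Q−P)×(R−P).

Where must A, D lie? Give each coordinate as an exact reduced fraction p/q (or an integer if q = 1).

A = (11/2, -11)
D = (475/73, -999/73)

1. A_x = 11/2  [line 22·x + -4·y + -165 = 0 ∩ |AE|² = 125/4]
2. A_y = -11  [line 22·x + -4·y + -165 = 0 ∩ |AE|² = 125/4]
   → A = (11/2, -11)
3. D_x = 475/73  [A, C, D are collinear ∩ ED ⟂ AC]
4. D_y = -999/73  [A, C, D are collinear ∩ ED ⟂ AC]
   → D = (475/73, -999/73)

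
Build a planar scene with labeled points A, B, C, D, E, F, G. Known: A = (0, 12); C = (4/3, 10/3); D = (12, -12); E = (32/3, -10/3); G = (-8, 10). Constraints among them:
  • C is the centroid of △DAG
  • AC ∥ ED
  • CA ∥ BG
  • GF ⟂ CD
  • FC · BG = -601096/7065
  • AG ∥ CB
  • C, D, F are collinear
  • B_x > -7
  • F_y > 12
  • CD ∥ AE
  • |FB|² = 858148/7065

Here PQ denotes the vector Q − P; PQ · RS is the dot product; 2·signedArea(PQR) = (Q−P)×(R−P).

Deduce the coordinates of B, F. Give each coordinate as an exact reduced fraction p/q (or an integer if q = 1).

B = (-20/3, 4/3)
F = (-3796/785, 9578/785)

1. B_x = -20/3  [CA ∥ BG ∩ AG ∥ CB]
2. B_y = 4/3  [CA ∥ BG ∩ AG ∥ CB]
   → B = (-20/3, 4/3)
3. F_x = -3796/785  [C, D, F are collinear ∩ GF ⟂ CD]
4. F_y = 9578/785  [C, D, F are collinear ∩ GF ⟂ CD]
   → F = (-3796/785, 9578/785)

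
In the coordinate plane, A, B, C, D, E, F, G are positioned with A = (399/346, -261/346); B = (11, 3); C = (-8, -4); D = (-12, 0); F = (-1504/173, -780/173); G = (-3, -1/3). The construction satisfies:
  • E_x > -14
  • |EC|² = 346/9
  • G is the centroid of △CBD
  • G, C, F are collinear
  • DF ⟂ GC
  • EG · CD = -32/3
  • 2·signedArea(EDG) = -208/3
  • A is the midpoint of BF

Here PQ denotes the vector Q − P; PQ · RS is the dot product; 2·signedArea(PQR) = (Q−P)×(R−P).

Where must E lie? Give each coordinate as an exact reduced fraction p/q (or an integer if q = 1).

E = (-13, -23/3)

1. E_x = -13  [2·signedArea(EDG) = -208/3 ∩ EG · CD = -32/3]
2. E_y = -23/3  [2·signedArea(EDG) = -208/3 ∩ EG · CD = -32/3]
   → E = (-13, -23/3)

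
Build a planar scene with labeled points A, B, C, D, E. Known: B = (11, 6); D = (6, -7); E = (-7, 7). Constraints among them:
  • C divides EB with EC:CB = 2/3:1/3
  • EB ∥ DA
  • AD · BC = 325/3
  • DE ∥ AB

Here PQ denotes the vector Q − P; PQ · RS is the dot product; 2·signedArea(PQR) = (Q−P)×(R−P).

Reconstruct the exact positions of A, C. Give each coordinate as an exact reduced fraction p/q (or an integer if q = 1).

A = (24, -8)
C = (5, 19/3)

1. A_x = 24  [DE ∥ AB ∩ EB ∥ DA]
2. A_y = -8  [DE ∥ AB ∩ EB ∥ DA]
   → A = (24, -8)
3. C_x = 5  [C divides EB with EC:CB = 2/3:1/3]
4. C_y = 19/3  [C divides EB with EC:CB = 2/3:1/3]
   → C = (5, 19/3)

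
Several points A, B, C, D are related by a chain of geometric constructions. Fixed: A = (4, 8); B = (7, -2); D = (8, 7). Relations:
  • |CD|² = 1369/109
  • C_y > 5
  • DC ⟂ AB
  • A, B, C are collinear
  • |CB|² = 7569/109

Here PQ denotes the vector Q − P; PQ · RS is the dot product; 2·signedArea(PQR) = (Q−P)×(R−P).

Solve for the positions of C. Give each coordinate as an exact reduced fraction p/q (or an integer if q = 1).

1. C_x = 502/109  [A, B, C are collinear ∩ DC ⟂ AB]
2. C_y = 652/109  [A, B, C are collinear ∩ DC ⟂ AB]
   → C = (502/109, 652/109)

C = (502/109, 652/109)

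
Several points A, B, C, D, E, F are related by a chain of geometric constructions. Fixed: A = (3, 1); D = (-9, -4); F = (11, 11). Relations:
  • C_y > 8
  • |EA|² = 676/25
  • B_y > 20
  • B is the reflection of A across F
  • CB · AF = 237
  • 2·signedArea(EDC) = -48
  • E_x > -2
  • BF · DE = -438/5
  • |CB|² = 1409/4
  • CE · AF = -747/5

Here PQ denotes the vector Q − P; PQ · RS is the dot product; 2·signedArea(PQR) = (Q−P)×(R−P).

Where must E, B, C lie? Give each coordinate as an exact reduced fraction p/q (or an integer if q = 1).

1. B_x = 19  [B is the reflection of A across F]
2. B_y = 21  [B is the reflection of A across F]
   → B = (19, 21)
3. C_x = 5  [line -8·x + -10·y + 125 = 0 ∩ |CB|² = 1409/4]
4. C_y = 17/2  [line -8·x + -10·y + 125 = 0 ∩ |CB|² = 1409/4]
   → C = (5, 17/2)
5. E_x = -9/5  [2·signedArea(EDC) = -48 ∩ CE · AF = -747/5]
6. E_y = -1  [2·signedArea(EDC) = -48 ∩ CE · AF = -747/5]
   → E = (-9/5, -1)

B = (19, 21)
C = (5, 17/2)
E = (-9/5, -1)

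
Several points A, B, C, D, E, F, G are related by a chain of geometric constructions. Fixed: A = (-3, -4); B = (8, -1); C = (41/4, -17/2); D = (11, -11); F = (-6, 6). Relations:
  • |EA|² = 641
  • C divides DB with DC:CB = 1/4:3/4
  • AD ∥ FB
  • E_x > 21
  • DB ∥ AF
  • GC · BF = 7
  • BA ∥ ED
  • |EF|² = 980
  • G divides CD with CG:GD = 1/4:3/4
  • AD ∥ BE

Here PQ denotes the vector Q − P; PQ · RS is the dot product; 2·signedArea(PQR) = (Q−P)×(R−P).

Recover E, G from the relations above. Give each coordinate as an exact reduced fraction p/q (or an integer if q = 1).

1. E_x = 22  [BA ∥ ED ∩ AD ∥ BE]
2. E_y = -8  [BA ∥ ED ∩ AD ∥ BE]
   → E = (22, -8)
3. G_x = 167/16  [G divides CD with CG:GD = 1/4:3/4]
4. G_y = -73/8  [G divides CD with CG:GD = 1/4:3/4]
   → G = (167/16, -73/8)

E = (22, -8)
G = (167/16, -73/8)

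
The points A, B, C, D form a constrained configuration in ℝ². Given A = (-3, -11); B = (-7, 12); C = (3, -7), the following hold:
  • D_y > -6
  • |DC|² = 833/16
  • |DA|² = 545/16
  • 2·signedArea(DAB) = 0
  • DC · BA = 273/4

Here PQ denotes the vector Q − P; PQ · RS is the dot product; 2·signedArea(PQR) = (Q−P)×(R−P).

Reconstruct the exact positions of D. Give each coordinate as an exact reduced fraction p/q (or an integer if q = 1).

D = (-4, -21/4)

1. D_x = -4  [2·signedArea(DAB) = 0 ∩ DC · BA = 273/4]
2. D_y = -21/4  [2·signedArea(DAB) = 0 ∩ DC · BA = 273/4]
   → D = (-4, -21/4)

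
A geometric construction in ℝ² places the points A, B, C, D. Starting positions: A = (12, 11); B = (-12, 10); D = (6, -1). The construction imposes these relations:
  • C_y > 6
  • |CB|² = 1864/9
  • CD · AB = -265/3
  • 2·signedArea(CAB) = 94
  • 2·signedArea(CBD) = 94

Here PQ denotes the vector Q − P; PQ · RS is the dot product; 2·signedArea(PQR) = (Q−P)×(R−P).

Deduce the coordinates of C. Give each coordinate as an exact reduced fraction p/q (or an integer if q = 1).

C = (2, 20/3)

1. C_x = 2  [2·signedArea(CAB) = 94 ∩ 2·signedArea(CBD) = 94]
2. C_y = 20/3  [2·signedArea(CAB) = 94 ∩ 2·signedArea(CBD) = 94]
   → C = (2, 20/3)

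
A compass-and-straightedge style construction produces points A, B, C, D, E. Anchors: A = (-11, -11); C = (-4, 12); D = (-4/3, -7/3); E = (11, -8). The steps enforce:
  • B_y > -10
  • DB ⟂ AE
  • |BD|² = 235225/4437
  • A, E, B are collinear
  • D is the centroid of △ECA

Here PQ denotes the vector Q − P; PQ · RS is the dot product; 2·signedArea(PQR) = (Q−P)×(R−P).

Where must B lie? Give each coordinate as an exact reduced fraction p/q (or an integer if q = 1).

B = (-517/1479, -4707/493)

1. B_x = -517/1479  [A, E, B are collinear ∩ DB ⟂ AE]
2. B_y = -4707/493  [A, E, B are collinear ∩ DB ⟂ AE]
   → B = (-517/1479, -4707/493)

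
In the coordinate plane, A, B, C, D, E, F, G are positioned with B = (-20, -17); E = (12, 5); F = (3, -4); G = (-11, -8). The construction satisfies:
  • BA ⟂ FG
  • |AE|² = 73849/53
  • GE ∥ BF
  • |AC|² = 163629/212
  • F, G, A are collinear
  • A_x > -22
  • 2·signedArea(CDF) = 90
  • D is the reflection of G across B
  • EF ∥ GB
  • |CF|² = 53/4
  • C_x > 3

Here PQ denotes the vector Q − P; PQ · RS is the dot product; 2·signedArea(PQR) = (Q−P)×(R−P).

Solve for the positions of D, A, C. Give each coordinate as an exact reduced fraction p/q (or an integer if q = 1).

1. D_x = -29  [D is the reflection of G across B]
2. D_y = -26  [D is the reflection of G across B]
   → D = (-29, -26)
3. A_x = -1150/53  [F, G, A are collinear ∩ BA ⟂ FG]
4. A_y = -586/53  [F, G, A are collinear ∩ BA ⟂ FG]
   → A = (-1150/53, -586/53)
5. C_x = 4  [line -22·x + 32·y + 104 = 0 ∩ |CF|² = 53/4]
6. C_y = -1/2  [line -22·x + 32·y + 104 = 0 ∩ |CF|² = 53/4]
   → C = (4, -1/2)

A = (-1150/53, -586/53)
C = (4, -1/2)
D = (-29, -26)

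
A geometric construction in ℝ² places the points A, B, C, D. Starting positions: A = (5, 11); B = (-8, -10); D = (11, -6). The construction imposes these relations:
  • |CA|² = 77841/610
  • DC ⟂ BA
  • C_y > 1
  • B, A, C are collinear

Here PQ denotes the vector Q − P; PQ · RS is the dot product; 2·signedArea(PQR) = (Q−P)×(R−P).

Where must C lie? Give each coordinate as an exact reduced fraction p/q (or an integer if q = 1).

C = (-577/610, 851/610)

1. C_x = -577/610  [B, A, C are collinear ∩ DC ⟂ BA]
2. C_y = 851/610  [B, A, C are collinear ∩ DC ⟂ BA]
   → C = (-577/610, 851/610)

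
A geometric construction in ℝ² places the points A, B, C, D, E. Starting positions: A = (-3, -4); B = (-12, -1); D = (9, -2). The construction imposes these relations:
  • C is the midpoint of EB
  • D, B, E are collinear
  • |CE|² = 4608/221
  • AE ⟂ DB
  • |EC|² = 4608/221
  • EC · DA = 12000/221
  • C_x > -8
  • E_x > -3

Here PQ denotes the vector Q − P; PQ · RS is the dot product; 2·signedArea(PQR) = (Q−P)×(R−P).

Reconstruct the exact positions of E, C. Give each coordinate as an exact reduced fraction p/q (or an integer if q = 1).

1. E_x = -636/221  [D, B, E are collinear ∩ AE ⟂ DB]
2. E_y = -317/221  [D, B, E are collinear ∩ AE ⟂ DB]
   → E = (-636/221, -317/221)
3. C_x = -1644/221  [C is the midpoint of EB]
4. C_y = -269/221  [C is the midpoint of EB]
   → C = (-1644/221, -269/221)

C = (-1644/221, -269/221)
E = (-636/221, -317/221)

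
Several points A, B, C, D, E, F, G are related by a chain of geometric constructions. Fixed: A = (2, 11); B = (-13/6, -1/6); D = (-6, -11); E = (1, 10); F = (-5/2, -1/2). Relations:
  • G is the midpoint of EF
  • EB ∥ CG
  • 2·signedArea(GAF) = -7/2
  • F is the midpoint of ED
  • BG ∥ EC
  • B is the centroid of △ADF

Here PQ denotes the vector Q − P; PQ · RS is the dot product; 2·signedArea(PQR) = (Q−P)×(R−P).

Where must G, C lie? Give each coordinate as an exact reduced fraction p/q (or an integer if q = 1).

1. G_x = -3/4  [G is the midpoint of EF]
2. G_y = 19/4  [G is the midpoint of EF]
   → G = (-3/4, 19/4)
3. C_x = 29/12  [EB ∥ CG ∩ BG ∥ EC]
4. C_y = 179/12  [EB ∥ CG ∩ BG ∥ EC]
   → C = (29/12, 179/12)

C = (29/12, 179/12)
G = (-3/4, 19/4)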